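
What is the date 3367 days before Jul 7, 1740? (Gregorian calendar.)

−366 (one year; includes Feb 29, 1740) → Jul 7, 1739 (3001 left).
−365 (one year) → Jul 7, 1738 (2636 left).
−365 (one year) → Jul 7, 1737 (2271 left).
−365 (one year) → Jul 7, 1736 (1906 left).
−366 (one year; includes Feb 29, 1736) → Jul 7, 1735 (1540 left).
−365 (one year) → Jul 7, 1734 (1175 left).
−365 (one year) → Jul 7, 1733 (810 left).
−365 (one year) → Jul 7, 1732 (445 left).
−366 (one year; includes Feb 29, 1732) → Jul 7, 1731 (79 left).
−7 → Jun 30, 1731 (end of Jun, 30 days; 72 left).
−30 → May 31, 1731 (end of May, 31 days; 42 left).
−31 → Apr 30, 1731 (end of Apr, 30 days; 11 left).
−11 → Apr 19, 1731.

April 19, 1731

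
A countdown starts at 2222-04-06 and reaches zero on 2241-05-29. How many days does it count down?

Apr 6, 2222 → Apr 6, 2223: 365 days.
Apr 6, 2223 → Apr 6, 2224: 366 days (Feb 29, 2224 is in that span).
Apr 6, 2224 → Apr 6, 2225: 365 days.
Apr 6, 2225 → Apr 6, 2226: 365 days.
Apr 6, 2226 → Apr 6, 2227: 365 days.
Apr 6, 2227 → Apr 6, 2228: 366 days (Feb 29, 2228 is in that span).
Apr 6, 2228 → Apr 6, 2229: 365 days.
Apr 6, 2229 → Apr 6, 2230: 365 days.
Apr 6, 2230 → Apr 6, 2231: 365 days.
Apr 6, 2231 → Apr 6, 2232: 366 days (Feb 29, 2232 is in that span).
Apr 6, 2232 → Apr 6, 2233: 365 days.
Apr 6, 2233 → Apr 6, 2234: 365 days.
Apr 6, 2234 → Apr 6, 2235: 365 days.
Apr 6, 2235 → Apr 6, 2236: 366 days (Feb 29, 2236 is in that span).
Apr 6, 2236 → Apr 6, 2237: 365 days.
Apr 6, 2237 → Apr 6, 2238: 365 days.
Apr 6, 2238 → Apr 6, 2239: 365 days.
Apr 6, 2239 → Apr 6, 2240: 366 days (Feb 29, 2240 is in that span).
Apr 6, 2240 → Apr 6, 2241: 365 days.
Apr 6, 2241 → May 6, 2241: 30 days (April has 30).
May 6, 2241 → May 29, 2241: 23 days.
Total: 6993 days.

6993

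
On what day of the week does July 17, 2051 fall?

Monday

January 1, 2051 is a Sunday.
Jan 1, 2051 → Feb 1, 2051: 31 days (January has 31).
Feb 1, 2051 → Mar 1, 2051: 28 days (February has 28).
Mar 1, 2051 → Apr 1, 2051: 31 days (March has 31).
Apr 1, 2051 → May 1, 2051: 30 days (April has 30).
May 1, 2051 → Jun 1, 2051: 31 days (May has 31).
Jun 1, 2051 → Jul 1, 2051: 30 days (June has 30).
Jul 1, 2051 → Jul 17, 2051: 16 days.
Total: 197 days.
197 mod 7 = 1, so Sunday + 1 = Monday.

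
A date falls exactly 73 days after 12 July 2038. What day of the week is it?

Thursday

Jul 12, 2038 is a Monday.
73 mod 7 = 3, so 73 days after a Monday is Monday + 3 = Thursday.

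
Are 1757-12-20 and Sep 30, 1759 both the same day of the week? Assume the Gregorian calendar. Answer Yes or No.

From Dec 20, 1757 to Sep 30, 1759 is 649 days.
649 mod 7 = 5, so they are different weekdays.
(Dec 20, 1757 is a Tuesday; Sep 30, 1759 is a Sunday.)

No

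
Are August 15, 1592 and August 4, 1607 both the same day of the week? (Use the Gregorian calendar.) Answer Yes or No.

From Aug 15, 1592 to Aug 4, 1607 is 5467 days.
5467 mod 7 = 0, so they are the same weekday.
(Aug 15, 1592 is a Saturday; Aug 4, 1607 is a Saturday.)

Yes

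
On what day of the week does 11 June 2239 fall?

Tuesday

Doomsday rule: the anchor day for the 2200s is Friday. For year 39: 39÷12 = 3 r 3, and 3÷4 = 0, so 3+3+0 = 6.
Friday + 6 ≡ Thursday — that's 2239's doomsday.
In June the doomsday date is Jun 6.
Jun 11 is 5 days after Jun 6; 5 mod 7 = 5, so Thursday + 5 = Tuesday.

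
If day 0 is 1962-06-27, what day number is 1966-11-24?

Jun 27, 1962 → Jun 27, 1963: 365 days.
Jun 27, 1963 → Jun 27, 1964: 366 days (Feb 29, 1964 is in that span).
Jun 27, 1964 → Jun 27, 1965: 365 days.
Jun 27, 1965 → Jun 27, 1966: 365 days.
Jun 27, 1966 → Jul 27, 1966: 30 days (June has 30).
Jul 27, 1966 → Aug 27, 1966: 31 days (July has 31).
Aug 27, 1966 → Sep 27, 1966: 31 days (August has 31).
Sep 27, 1966 → Oct 27, 1966: 30 days (September has 30).
Oct 27, 1966 → Nov 24, 1966: 28 days.
Total: 1611 days.

1611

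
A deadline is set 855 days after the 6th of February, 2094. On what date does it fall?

+365 (one year) → Feb 6, 2095 (490 left).
+365 (one year) → Feb 6, 2096 (125 left).
Feb has 29 days: +24 → Mar 1, 2096 (101 left).
Mar has 31 days: +31 → Apr 1, 2096 (70 left).
Apr has 30 days: +30 → May 1, 2096 (40 left).
May has 31 days: +31 → Jun 1, 2096 (9 left).
+9 → Jun 10, 2096.

June 10, 2096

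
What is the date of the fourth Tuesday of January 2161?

January 1, 2161 is a Thursday.
The first Tuesday is therefore January 6 (5 days later).
The fourth Tuesday is 6 + 3×7 = January 27.

January 27, 2161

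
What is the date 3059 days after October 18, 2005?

+365 (one year) → Oct 18, 2006 (2694 left).
+365 (one year) → Oct 18, 2007 (2329 left).
+366 (one year; includes Feb 29, 2008) → Oct 18, 2008 (1963 left).
+365 (one year) → Oct 18, 2009 (1598 left).
+365 (one year) → Oct 18, 2010 (1233 left).
+365 (one year) → Oct 18, 2011 (868 left).
+366 (one year; includes Feb 29, 2012) → Oct 18, 2012 (502 left).
+365 (one year) → Oct 18, 2013 (137 left).
Oct has 31 days: +14 → Nov 1, 2013 (123 left).
Nov has 30 days: +30 → Dec 1, 2013 (93 left).
Dec has 31 days: +31 → Jan 1, 2014 (62 left).
Jan has 31 days: +31 → Feb 1, 2014 (31 left).
Feb has 28 days: +28 → Mar 1, 2014 (3 left).
+3 → Mar 4, 2014.

March 4, 2014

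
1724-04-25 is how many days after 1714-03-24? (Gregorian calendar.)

3685

Mar 24, 1714 → Mar 24, 1715: 365 days.
Mar 24, 1715 → Mar 24, 1716: 366 days (Feb 29, 1716 is in that span).
Mar 24, 1716 → Mar 24, 1717: 365 days.
Mar 24, 1717 → Mar 24, 1718: 365 days.
Mar 24, 1718 → Mar 24, 1719: 365 days.
Mar 24, 1719 → Mar 24, 1720: 366 days (Feb 29, 1720 is in that span).
Mar 24, 1720 → Mar 24, 1721: 365 days.
Mar 24, 1721 → Mar 24, 1722: 365 days.
Mar 24, 1722 → Mar 24, 1723: 365 days.
Mar 24, 1723 → Apr 24, 1723: 31 days (March has 31).
Apr 24, 1723 → May 24, 1723: 30 days (April has 30).
May 24, 1723 → Jun 24, 1723: 31 days (May has 31).
Jun 24, 1723 → Jul 24, 1723: 30 days (June has 30).
Jul 24, 1723 → Aug 24, 1723: 31 days (July has 31).
Aug 24, 1723 → Sep 24, 1723: 31 days (August has 31).
Sep 24, 1723 → Oct 24, 1723: 30 days (September has 30).
Oct 24, 1723 → Nov 24, 1723: 31 days (October has 31).
Nov 24, 1723 → Dec 24, 1723: 30 days (November has 30).
Dec 24, 1723 → Jan 24, 1724: 31 days (December has 31).
Jan 24, 1724 → Feb 24, 1724: 31 days (January has 31).
Feb 24, 1724 → Mar 24, 1724: 29 days (February has 29).
Mar 24, 1724 → Apr 24, 1724: 31 days (March has 31).
Apr 24, 1724 → Apr 25, 1724: 1 days.
Total: 3685 days.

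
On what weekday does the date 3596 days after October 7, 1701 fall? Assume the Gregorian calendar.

Wednesday

First find the weekday of Oct 7, 1701. Doomsday rule: the anchor day for the 1700s is Sunday. For year 01: 1÷12 = 0 r 1, and 1÷4 = 0, so 0+1+0 = 1.
Sunday + 1 ≡ Monday — that's 1701's doomsday.
In October the doomsday date is Oct 10.
Oct 7 is 3 days before Oct 10; 3 mod 7 = 3, so Monday − 3 = Friday.
3596 mod 7 = 5, so 3596 days after a Friday is Friday + 5 = Wednesday.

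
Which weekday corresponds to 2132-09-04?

Doomsday rule: the anchor day for the 2100s is Sunday. For year 32: 32÷12 = 2 r 8, and 8÷4 = 2, so 2+8+2 = 12.
Sunday + 12 ≡ Friday — that's 2132's doomsday.
In September the doomsday date is Sep 5.
Sep 4 is 1 day before Sep 5; 1 mod 7 = 1, so Friday − 1 = Thursday.

Thursday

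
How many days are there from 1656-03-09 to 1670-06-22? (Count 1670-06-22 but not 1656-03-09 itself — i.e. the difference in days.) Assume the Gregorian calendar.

Mar 9, 1656 → Mar 9, 1657: 365 days.
Mar 9, 1657 → Mar 9, 1658: 365 days.
Mar 9, 1658 → Mar 9, 1659: 365 days.
Mar 9, 1659 → Mar 9, 1660: 366 days (Feb 29, 1660 is in that span).
Mar 9, 1660 → Mar 9, 1661: 365 days.
Mar 9, 1661 → Mar 9, 1662: 365 days.
Mar 9, 1662 → Mar 9, 1663: 365 days.
Mar 9, 1663 → Mar 9, 1664: 366 days (Feb 29, 1664 is in that span).
Mar 9, 1664 → Mar 9, 1665: 365 days.
Mar 9, 1665 → Mar 9, 1666: 365 days.
Mar 9, 1666 → Mar 9, 1667: 365 days.
Mar 9, 1667 → Mar 9, 1668: 366 days (Feb 29, 1668 is in that span).
Mar 9, 1668 → Mar 9, 1669: 365 days.
Mar 9, 1669 → Mar 9, 1670: 365 days.
Mar 9, 1670 → Apr 9, 1670: 31 days (March has 31).
Apr 9, 1670 → May 9, 1670: 30 days (April has 30).
May 9, 1670 → Jun 9, 1670: 31 days (May has 31).
Jun 9, 1670 → Jun 22, 1670: 13 days.
Total: 5218 days.

5218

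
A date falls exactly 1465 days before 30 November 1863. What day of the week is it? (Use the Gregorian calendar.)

Saturday

Nov 30, 1863 is a Monday.
1465 mod 7 = 2, so 1465 days before a Monday is Monday − 2 = Saturday.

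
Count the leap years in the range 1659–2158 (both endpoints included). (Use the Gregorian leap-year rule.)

Multiples of 4 in [1659,2158]: 125.
Of those, multiples of 100: 5 (not leap unless ÷400).
Multiples of 400: 1.
Leap years = 125 − 5 + 1 = 121.

121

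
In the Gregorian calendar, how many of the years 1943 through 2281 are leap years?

83

Multiples of 4 in [1943,2281]: 85.
Of those, multiples of 100: 3 (not leap unless ÷400).
Multiples of 400: 1.
Leap years = 85 − 3 + 1 = 83.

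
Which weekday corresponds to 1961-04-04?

Doomsday rule: the anchor day for the 1900s is Wednesday. For year 61: 61÷12 = 5 r 1, and 1÷4 = 0, so 5+1+0 = 6.
Wednesday + 6 ≡ Tuesday — that's 1961's doomsday.
In April the doomsday date is Apr 4.
Apr 4 is the doomsday itself: Tuesday.

Tuesday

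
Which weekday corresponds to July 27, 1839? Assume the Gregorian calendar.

Saturday

Doomsday rule: the anchor day for the 1800s is Friday. For year 39: 39÷12 = 3 r 3, and 3÷4 = 0, so 3+3+0 = 6.
Friday + 6 ≡ Thursday — that's 1839's doomsday.
In July the doomsday date is Jul 11.
Jul 27 is 16 days after Jul 11; 16 mod 7 = 2, so Thursday + 2 = Saturday.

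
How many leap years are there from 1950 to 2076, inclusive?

Multiples of 4 in [1950,2076]: 32.
Of those, multiples of 100: 1 (not leap unless ÷400).
Multiples of 400: 1.
Leap years = 32 − 1 + 1 = 32.

32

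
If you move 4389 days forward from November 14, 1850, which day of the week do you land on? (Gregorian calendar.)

Thursday

First find the weekday of Nov 14, 1850. Doomsday rule: the anchor day for the 1800s is Friday. For year 50: 50÷12 = 4 r 2, and 2÷4 = 0, so 4+2+0 = 6.
Friday + 6 ≡ Thursday — that's 1850's doomsday.
In November the doomsday date is Nov 7.
Nov 14 is 7 days after Nov 7; 7 mod 7 = 0, so Thursday + 0 = Thursday.
4389 mod 7 = 0, so 4389 days after a Thursday is Thursday + 0 = Thursday.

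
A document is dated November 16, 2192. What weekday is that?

Friday

January 1, 2192 is a Sunday.
Jan 1, 2192 → Feb 1, 2192: 31 days (January has 31).
Feb 1, 2192 → Mar 1, 2192: 29 days (February has 29).
Mar 1, 2192 → Apr 1, 2192: 31 days (March has 31).
Apr 1, 2192 → May 1, 2192: 30 days (April has 30).
May 1, 2192 → Jun 1, 2192: 31 days (May has 31).
Jun 1, 2192 → Jul 1, 2192: 30 days (June has 30).
Jul 1, 2192 → Aug 1, 2192: 31 days (July has 31).
Aug 1, 2192 → Sep 1, 2192: 31 days (August has 31).
Sep 1, 2192 → Oct 1, 2192: 30 days (September has 30).
Oct 1, 2192 → Nov 1, 2192: 31 days (October has 31).
Nov 1, 2192 → Nov 16, 2192: 15 days.
Total: 320 days.
320 mod 7 = 5, so Sunday + 5 = Friday.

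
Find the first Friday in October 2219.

October 1, 2219 is a Friday.
The first Friday is therefore October 1 (same day).

October 1, 2219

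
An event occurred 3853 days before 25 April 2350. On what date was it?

October 7, 2339

−365 (one year) → Apr 25, 2349 (3488 left).
−365 (one year) → Apr 25, 2348 (3123 left).
−366 (one year; includes Feb 29, 2348) → Apr 25, 2347 (2757 left).
−365 (one year) → Apr 25, 2346 (2392 left).
−365 (one year) → Apr 25, 2345 (2027 left).
−365 (one year) → Apr 25, 2344 (1662 left).
−366 (one year; includes Feb 29, 2344) → Apr 25, 2343 (1296 left).
−365 (one year) → Apr 25, 2342 (931 left).
−365 (one year) → Apr 25, 2341 (566 left).
−365 (one year) → Apr 25, 2340 (201 left).
−25 → Mar 31, 2340 (end of Mar, 31 days; 176 left).
−31 → Feb 29, 2340 (end of Feb, 29 days; 145 left).
−29 → Jan 31, 2340 (end of Jan, 31 days; 116 left).
−31 → Dec 31, 2339 (end of Dec, 31 days; 85 left).
−31 → Nov 30, 2339 (end of Nov, 30 days; 54 left).
−30 → Oct 31, 2339 (end of Oct, 31 days; 24 left).
−24 → Oct 7, 2339.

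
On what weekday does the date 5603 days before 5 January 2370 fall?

Friday

First find the weekday of Jan 5, 2370. Doomsday rule: the anchor day for the 2300s is Wednesday. For year 70: 70÷12 = 5 r 10, and 10÷4 = 2, so 5+10+2 = 17.
Wednesday + 17 ≡ Saturday — that's 2370's doomsday.
In January the doomsday date is Jan 3 (2370 is not a leap year).
Jan 5 is 2 days after Jan 3; 2 mod 7 = 2, so Saturday + 2 = Monday.
5603 mod 7 = 3, so 5603 days before a Monday is Monday − 3 = Friday.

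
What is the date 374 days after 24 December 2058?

January 2, 2060

Dec has 31 days: +8 → Jan 1, 2059 (366 left).
Jan has 31 days: +31 → Feb 1, 2059 (335 left).
Feb has 28 days: +28 → Mar 1, 2059 (307 left).
Mar has 31 days: +31 → Apr 1, 2059 (276 left).
Apr has 30 days: +30 → May 1, 2059 (246 left).
May has 31 days: +31 → Jun 1, 2059 (215 left).
Jun has 30 days: +30 → Jul 1, 2059 (185 left).
Jul has 31 days: +31 → Aug 1, 2059 (154 left).
Aug has 31 days: +31 → Sep 1, 2059 (123 left).
Sep has 30 days: +30 → Oct 1, 2059 (93 left).
Oct has 31 days: +31 → Nov 1, 2059 (62 left).
Nov has 30 days: +30 → Dec 1, 2059 (32 left).
Dec has 31 days: +31 → Jan 1, 2060 (1 left).
+1 → Jan 2, 2060.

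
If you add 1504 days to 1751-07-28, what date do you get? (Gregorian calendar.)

September 9, 1755

+366 (one year; includes Feb 29, 1752) → Jul 28, 1752 (1138 left).
+365 (one year) → Jul 28, 1753 (773 left).
+365 (one year) → Jul 28, 1754 (408 left).
+365 (one year) → Jul 28, 1755 (43 left).
Jul has 31 days: +4 → Aug 1, 1755 (39 left).
Aug has 31 days: +31 → Sep 1, 1755 (8 left).
+8 → Sep 9, 1755.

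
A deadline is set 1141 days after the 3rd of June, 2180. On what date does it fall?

July 19, 2183

+365 (one year) → Jun 3, 2181 (776 left).
+365 (one year) → Jun 3, 2182 (411 left).
+365 (one year) → Jun 3, 2183 (46 left).
Jun has 30 days: +28 → Jul 1, 2183 (18 left).
+18 → Jul 19, 2183.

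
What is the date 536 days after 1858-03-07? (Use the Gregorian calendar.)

August 25, 1859

+365 (one year) → Mar 7, 1859 (171 left).
Mar has 31 days: +25 → Apr 1, 1859 (146 left).
Apr has 30 days: +30 → May 1, 1859 (116 left).
May has 31 days: +31 → Jun 1, 1859 (85 left).
Jun has 30 days: +30 → Jul 1, 1859 (55 left).
Jul has 31 days: +31 → Aug 1, 1859 (24 left).
+24 → Aug 25, 1859.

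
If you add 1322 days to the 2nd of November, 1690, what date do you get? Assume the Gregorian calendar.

+365 (one year) → Nov 2, 1691 (957 left).
+366 (one year; includes Feb 29, 1692) → Nov 2, 1692 (591 left).
+365 (one year) → Nov 2, 1693 (226 left).
Nov has 30 days: +29 → Dec 1, 1693 (197 left).
Dec has 31 days: +31 → Jan 1, 1694 (166 left).
Jan has 31 days: +31 → Feb 1, 1694 (135 left).
Feb has 28 days: +28 → Mar 1, 1694 (107 left).
Mar has 31 days: +31 → Apr 1, 1694 (76 left).
Apr has 30 days: +30 → May 1, 1694 (46 left).
May has 31 days: +31 → Jun 1, 1694 (15 left).
+15 → Jun 16, 1694.

June 16, 1694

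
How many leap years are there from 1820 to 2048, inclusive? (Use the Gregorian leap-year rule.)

57

Multiples of 4 in [1820,2048]: 58.
Of those, multiples of 100: 2 (not leap unless ÷400).
Multiples of 400: 1.
Leap years = 58 − 2 + 1 = 57.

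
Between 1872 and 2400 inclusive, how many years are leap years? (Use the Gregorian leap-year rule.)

129

Multiples of 4 in [1872,2400]: 133.
Of those, multiples of 100: 6 (not leap unless ÷400).
Multiples of 400: 2.
Leap years = 133 − 6 + 2 = 129.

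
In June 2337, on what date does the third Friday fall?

June 18, 2337

June 1, 2337 is a Tuesday.
The first Friday is therefore June 4 (3 days later).
The third Friday is 4 + 2×7 = June 18.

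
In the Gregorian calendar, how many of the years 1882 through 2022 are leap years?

34

Multiples of 4 in [1882,2022]: 35.
Of those, multiples of 100: 2 (not leap unless ÷400).
Multiples of 400: 1.
Leap years = 35 − 2 + 1 = 34.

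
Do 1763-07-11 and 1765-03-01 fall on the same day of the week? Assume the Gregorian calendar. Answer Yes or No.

No

From Jul 11, 1763 to Mar 1, 1765 is 599 days.
599 mod 7 = 4, so they are different weekdays.
(Jul 11, 1763 is a Monday; Mar 1, 1765 is a Friday.)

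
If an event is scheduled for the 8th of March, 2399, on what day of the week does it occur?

Doomsday rule: the anchor day for the 2300s is Wednesday. For year 99: 99÷12 = 8 r 3, and 3÷4 = 0, so 8+3+0 = 11.
Wednesday + 11 ≡ Sunday — that's 2399's doomsday.
In March the doomsday date is Mar 14.
Mar 8 is 6 days before Mar 14; 6 mod 7 = 6, so Sunday − 6 = Monday.

Monday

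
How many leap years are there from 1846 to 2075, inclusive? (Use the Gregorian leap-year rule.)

56

Multiples of 4 in [1846,2075]: 57.
Of those, multiples of 100: 2 (not leap unless ÷400).
Multiples of 400: 1.
Leap years = 57 − 2 + 1 = 56.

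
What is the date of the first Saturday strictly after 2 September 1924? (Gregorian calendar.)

September 6, 1924

Sep 2, 1924 is a Tuesday.
From Tuesday to the next Saturday is 4 days.
Sep 2, 1924 + 4 = Sep 6, 1924.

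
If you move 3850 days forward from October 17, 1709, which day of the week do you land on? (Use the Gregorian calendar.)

Thursday

Oct 17, 1709 is a Thursday.
3850 mod 7 = 0, so 3850 days after a Thursday is Thursday + 0 = Thursday.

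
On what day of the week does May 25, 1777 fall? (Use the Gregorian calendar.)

Sunday

Doomsday rule: the anchor day for the 1700s is Sunday. For year 77: 77÷12 = 6 r 5, and 5÷4 = 1, so 6+5+1 = 12.
Sunday + 12 ≡ Friday — that's 1777's doomsday.
In May the doomsday date is May 9.
May 25 is 16 days after May 9; 16 mod 7 = 2, so Friday + 2 = Sunday.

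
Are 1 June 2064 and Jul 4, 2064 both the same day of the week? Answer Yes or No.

From Jun 1, 2064 to Jul 4, 2064 is 33 days.
33 mod 7 = 5, so they are different weekdays.
(Jun 1, 2064 is a Sunday; Jul 4, 2064 is a Friday.)

No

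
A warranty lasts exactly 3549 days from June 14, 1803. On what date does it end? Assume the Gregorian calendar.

+366 (one year; includes Feb 29, 1804) → Jun 14, 1804 (3183 left).
+365 (one year) → Jun 14, 1805 (2818 left).
+365 (one year) → Jun 14, 1806 (2453 left).
+365 (one year) → Jun 14, 1807 (2088 left).
+366 (one year; includes Feb 29, 1808) → Jun 14, 1808 (1722 left).
+365 (one year) → Jun 14, 1809 (1357 left).
+365 (one year) → Jun 14, 1810 (992 left).
+365 (one year) → Jun 14, 1811 (627 left).
+366 (one year; includes Feb 29, 1812) → Jun 14, 1812 (261 left).
Jun has 30 days: +17 → Jul 1, 1812 (244 left).
Jul has 31 days: +31 → Aug 1, 1812 (213 left).
Aug has 31 days: +31 → Sep 1, 1812 (182 left).
Sep has 30 days: +30 → Oct 1, 1812 (152 left).
Oct has 31 days: +31 → Nov 1, 1812 (121 left).
Nov has 30 days: +30 → Dec 1, 1812 (91 left).
Dec has 31 days: +31 → Jan 1, 1813 (60 left).
Jan has 31 days: +31 → Feb 1, 1813 (29 left).
Feb has 28 days: +28 → Mar 1, 1813 (1 left).
+1 → Mar 2, 1813.

March 2, 1813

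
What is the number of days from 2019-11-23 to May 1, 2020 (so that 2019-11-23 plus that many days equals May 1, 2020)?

Nov 23, 2019 → Dec 23, 2019: 30 days (November has 30).
Dec 23, 2019 → Jan 23, 2020: 31 days (December has 31).
Jan 23, 2020 → Feb 23, 2020: 31 days (January has 31).
Feb 23, 2020 → Mar 23, 2020: 29 days (February has 29).
Mar 23, 2020 → Apr 23, 2020: 31 days (March has 31).
Apr 23, 2020 → May 1, 2020: 8 days.
Total: 160 days.

160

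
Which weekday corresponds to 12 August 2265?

Saturday

Doomsday rule: the anchor day for the 2200s is Friday. For year 65: 65÷12 = 5 r 5, and 5÷4 = 1, so 5+5+1 = 11.
Friday + 11 ≡ Tuesday — that's 2265's doomsday.
In August the doomsday date is Aug 8.
Aug 12 is 4 days after Aug 8; 4 mod 7 = 4, so Tuesday + 4 = Saturday.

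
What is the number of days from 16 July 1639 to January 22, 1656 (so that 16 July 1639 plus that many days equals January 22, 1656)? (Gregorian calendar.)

Jul 16, 1639 → Jul 16, 1640: 366 days (Feb 29, 1640 is in that span).
Jul 16, 1640 → Jul 16, 1641: 365 days.
Jul 16, 1641 → Jul 16, 1642: 365 days.
Jul 16, 1642 → Jul 16, 1643: 365 days.
Jul 16, 1643 → Jul 16, 1644: 366 days (Feb 29, 1644 is in that span).
Jul 16, 1644 → Jul 16, 1645: 365 days.
Jul 16, 1645 → Jul 16, 1646: 365 days.
Jul 16, 1646 → Jul 16, 1647: 365 days.
Jul 16, 1647 → Jul 16, 1648: 366 days (Feb 29, 1648 is in that span).
Jul 16, 1648 → Jul 16, 1649: 365 days.
Jul 16, 1649 → Jul 16, 1650: 365 days.
Jul 16, 1650 → Jul 16, 1651: 365 days.
Jul 16, 1651 → Jul 16, 1652: 366 days (Feb 29, 1652 is in that span).
Jul 16, 1652 → Jul 16, 1653: 365 days.
Jul 16, 1653 → Jul 16, 1654: 365 days.
Jul 16, 1654 → Jul 16, 1655: 365 days.
Jul 16, 1655 → Aug 16, 1655: 31 days (July has 31).
Aug 16, 1655 → Sep 16, 1655: 31 days (August has 31).
Sep 16, 1655 → Oct 16, 1655: 30 days (September has 30).
Oct 16, 1655 → Nov 16, 1655: 31 days (October has 31).
Nov 16, 1655 → Dec 16, 1655: 30 days (November has 30).
Dec 16, 1655 → Jan 16, 1656: 31 days (December has 31).
Jan 16, 1656 → Jan 22, 1656: 6 days.
Total: 6034 days.

6034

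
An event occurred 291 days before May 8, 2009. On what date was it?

July 21, 2008

−8 → Apr 30, 2009 (end of Apr, 30 days; 283 left).
−30 → Mar 31, 2009 (end of Mar, 31 days; 253 left).
−31 → Feb 28, 2009 (end of Feb, 28 days; 222 left).
−28 → Jan 31, 2009 (end of Jan, 31 days; 194 left).
−31 → Dec 31, 2008 (end of Dec, 31 days; 163 left).
−31 → Nov 30, 2008 (end of Nov, 30 days; 132 left).
−30 → Oct 31, 2008 (end of Oct, 31 days; 102 left).
−31 → Sep 30, 2008 (end of Sep, 30 days; 71 left).
−30 → Aug 31, 2008 (end of Aug, 31 days; 41 left).
−31 → Jul 31, 2008 (end of Jul, 31 days; 10 left).
−10 → Jul 21, 2008.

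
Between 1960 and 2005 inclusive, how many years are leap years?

Multiples of 4 in [1960,2005]: 12.
Of those, multiples of 100: 1 (not leap unless ÷400).
Multiples of 400: 1.
Leap years = 12 − 1 + 1 = 12.

12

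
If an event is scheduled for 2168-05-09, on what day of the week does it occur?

Doomsday rule: the anchor day for the 2100s is Sunday. For year 68: 68÷12 = 5 r 8, and 8÷4 = 2, so 5+8+2 = 15.
Sunday + 15 ≡ Monday — that's 2168's doomsday.
In May the doomsday date is May 9.
May 9 is the doomsday itself: Monday.

Monday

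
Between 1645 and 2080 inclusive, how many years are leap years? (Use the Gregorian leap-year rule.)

106

Multiples of 4 in [1645,2080]: 109.
Of those, multiples of 100: 4 (not leap unless ÷400).
Multiples of 400: 1.
Leap years = 109 − 4 + 1 = 106.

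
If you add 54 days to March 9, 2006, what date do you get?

Mar has 31 days: +23 → Apr 1, 2006 (31 left).
Apr has 30 days: +30 → May 1, 2006 (1 left).
+1 → May 2, 2006.

May 2, 2006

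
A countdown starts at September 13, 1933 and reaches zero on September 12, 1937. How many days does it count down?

1460

Sep 13, 1933 → Sep 13, 1934: 365 days.
Sep 13, 1934 → Sep 13, 1935: 365 days.
Sep 13, 1935 → Sep 13, 1936: 366 days (Feb 29, 1936 is in that span).
Sep 13, 1936 → Oct 13, 1936: 30 days (September has 30).
Oct 13, 1936 → Nov 13, 1936: 31 days (October has 31).
Nov 13, 1936 → Dec 13, 1936: 30 days (November has 30).
Dec 13, 1936 → Jan 13, 1937: 31 days (December has 31).
Jan 13, 1937 → Feb 13, 1937: 31 days (January has 31).
Feb 13, 1937 → Mar 13, 1937: 28 days (February has 28).
Mar 13, 1937 → Apr 13, 1937: 31 days (March has 31).
Apr 13, 1937 → May 13, 1937: 30 days (April has 30).
May 13, 1937 → Jun 13, 1937: 31 days (May has 31).
Jun 13, 1937 → Jul 13, 1937: 30 days (June has 30).
Jul 13, 1937 → Aug 13, 1937: 31 days (July has 31).
Aug 13, 1937 → Sep 12, 1937: 30 days.
Total: 1460 days.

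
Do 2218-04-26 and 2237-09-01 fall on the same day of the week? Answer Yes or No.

From Apr 26, 2218 to Sep 1, 2237 is 7068 days.
7068 mod 7 = 5, so they are different weekdays.
(Apr 26, 2218 is a Sunday; Sep 1, 2237 is a Friday.)

No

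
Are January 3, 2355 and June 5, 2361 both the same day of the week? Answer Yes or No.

Yes

From Jan 3, 2355 to Jun 5, 2361 is 2345 days.
2345 mod 7 = 0, so they are the same weekday.
(Jan 3, 2355 is a Monday; Jun 5, 2361 is a Monday.)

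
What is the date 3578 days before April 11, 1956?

−366 (one year; includes Feb 29, 1956) → Apr 11, 1955 (3212 left).
−365 (one year) → Apr 11, 1954 (2847 left).
−365 (one year) → Apr 11, 1953 (2482 left).
−365 (one year) → Apr 11, 1952 (2117 left).
−366 (one year; includes Feb 29, 1952) → Apr 11, 1951 (1751 left).
−365 (one year) → Apr 11, 1950 (1386 left).
−365 (one year) → Apr 11, 1949 (1021 left).
−365 (one year) → Apr 11, 1948 (656 left).
−366 (one year; includes Feb 29, 1948) → Apr 11, 1947 (290 left).
−11 → Mar 31, 1947 (end of Mar, 31 days; 279 left).
−31 → Feb 28, 1947 (end of Feb, 28 days; 248 left).
−28 → Jan 31, 1947 (end of Jan, 31 days; 220 left).
−31 → Dec 31, 1946 (end of Dec, 31 days; 189 left).
−31 → Nov 30, 1946 (end of Nov, 30 days; 158 left).
−30 → Oct 31, 1946 (end of Oct, 31 days; 128 left).
−31 → Sep 30, 1946 (end of Sep, 30 days; 97 left).
−30 → Aug 31, 1946 (end of Aug, 31 days; 67 left).
−31 → Jul 31, 1946 (end of Jul, 31 days; 36 left).
−31 → Jun 30, 1946 (end of Jun, 30 days; 5 left).
−5 → Jun 25, 1946.

June 25, 1946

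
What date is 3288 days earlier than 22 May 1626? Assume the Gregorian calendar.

−365 (one year) → May 22, 1625 (2923 left).
−365 (one year) → May 22, 1624 (2558 left).
−366 (one year; includes Feb 29, 1624) → May 22, 1623 (2192 left).
−365 (one year) → May 22, 1622 (1827 left).
−365 (one year) → May 22, 1621 (1462 left).
−365 (one year) → May 22, 1620 (1097 left).
−366 (one year; includes Feb 29, 1620) → May 22, 1619 (731 left).
−365 (one year) → May 22, 1618 (366 left).
−22 → Apr 30, 1618 (end of Apr, 30 days; 344 left).
−30 → Mar 31, 1618 (end of Mar, 31 days; 314 left).
−31 → Feb 28, 1618 (end of Feb, 28 days; 283 left).
−28 → Jan 31, 1618 (end of Jan, 31 days; 255 left).
−31 → Dec 31, 1617 (end of Dec, 31 days; 224 left).
−31 → Nov 30, 1617 (end of Nov, 30 days; 193 left).
−30 → Oct 31, 1617 (end of Oct, 31 days; 163 left).
−31 → Sep 30, 1617 (end of Sep, 30 days; 132 left).
−30 → Aug 31, 1617 (end of Aug, 31 days; 102 left).
−31 → Jul 31, 1617 (end of Jul, 31 days; 71 left).
−31 → Jun 30, 1617 (end of Jun, 30 days; 40 left).
−30 → May 31, 1617 (end of May, 31 days; 10 left).
−10 → May 21, 1617.

May 21, 1617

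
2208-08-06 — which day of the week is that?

Doomsday rule: the anchor day for the 2200s is Friday. For year 08: 8÷12 = 0 r 8, and 8÷4 = 2, so 0+8+2 = 10.
Friday + 10 ≡ Monday — that's 2208's doomsday.
In August the doomsday date is Aug 8.
Aug 6 is 2 days before Aug 8; 2 mod 7 = 2, so Monday − 2 = Saturday.

Saturday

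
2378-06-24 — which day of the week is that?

Doomsday rule: the anchor day for the 2300s is Wednesday. For year 78: 78÷12 = 6 r 6, and 6÷4 = 1, so 6+6+1 = 13.
Wednesday + 13 ≡ Tuesday — that's 2378's doomsday.
In June the doomsday date is Jun 6.
Jun 24 is 18 days after Jun 6; 18 mod 7 = 4, so Tuesday + 4 = Saturday.

Saturday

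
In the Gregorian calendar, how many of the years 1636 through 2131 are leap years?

Multiples of 4 in [1636,2131]: 124.
Of those, multiples of 100: 5 (not leap unless ÷400).
Multiples of 400: 1.
Leap years = 124 − 5 + 1 = 120.

120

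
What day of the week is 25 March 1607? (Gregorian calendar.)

Sunday

Doomsday rule: the anchor day for the 1600s is Tuesday. For year 07: 7÷12 = 0 r 7, and 7÷4 = 1, so 0+7+1 = 8.
Tuesday + 8 ≡ Wednesday — that's 1607's doomsday.
In March the doomsday date is Mar 14.
Mar 25 is 11 days after Mar 14; 11 mod 7 = 4, so Wednesday + 4 = Sunday.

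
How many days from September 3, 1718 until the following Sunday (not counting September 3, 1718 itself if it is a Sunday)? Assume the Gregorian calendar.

1

Sep 3, 1718 is a Saturday.
From Saturday to the next Sunday is 1 day.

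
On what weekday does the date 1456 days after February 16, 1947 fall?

Sunday

Feb 16, 1947 is a Sunday.
1456 mod 7 = 0, so 1456 days after a Sunday is Sunday + 0 = Sunday.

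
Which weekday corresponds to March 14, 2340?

Thursday

Doomsday rule: the anchor day for the 2300s is Wednesday. For year 40: 40÷12 = 3 r 4, and 4÷4 = 1, so 3+4+1 = 8.
Wednesday + 8 ≡ Thursday — that's 2340's doomsday.
In March the doomsday date is Mar 14.
Mar 14 is the doomsday itself: Thursday.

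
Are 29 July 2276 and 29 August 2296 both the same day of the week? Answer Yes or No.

Yes

From Jul 29, 2276 to Aug 29, 2296 is 7336 days.
7336 mod 7 = 0, so they are the same weekday.
(Jul 29, 2276 is a Saturday; Aug 29, 2296 is a Saturday.)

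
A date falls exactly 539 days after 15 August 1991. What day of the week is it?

Aug 15, 1991 is a Thursday.
539 mod 7 = 0, so 539 days after a Thursday is Thursday + 0 = Thursday.

Thursday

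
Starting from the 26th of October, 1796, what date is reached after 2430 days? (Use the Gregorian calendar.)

June 23, 1803

+365 (one year) → Oct 26, 1797 (2065 left).
+365 (one year) → Oct 26, 1798 (1700 left).
+365 (one year) → Oct 26, 1799 (1335 left).
+365 (one year) → Oct 26, 1800 (970 left).
+365 (one year) → Oct 26, 1801 (605 left).
+365 (one year) → Oct 26, 1802 (240 left).
Oct has 31 days: +6 → Nov 1, 1802 (234 left).
Nov has 30 days: +30 → Dec 1, 1802 (204 left).
Dec has 31 days: +31 → Jan 1, 1803 (173 left).
Jan has 31 days: +31 → Feb 1, 1803 (142 left).
Feb has 28 days: +28 → Mar 1, 1803 (114 left).
Mar has 31 days: +31 → Apr 1, 1803 (83 left).
Apr has 30 days: +30 → May 1, 1803 (53 left).
May has 31 days: +31 → Jun 1, 1803 (22 left).
+22 → Jun 23, 1803.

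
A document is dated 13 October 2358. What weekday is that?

Monday

Doomsday rule: the anchor day for the 2300s is Wednesday. For year 58: 58÷12 = 4 r 10, and 10÷4 = 2, so 4+10+2 = 16.
Wednesday + 16 ≡ Friday — that's 2358's doomsday.
In October the doomsday date is Oct 10.
Oct 13 is 3 days after Oct 10; 3 mod 7 = 3, so Friday + 3 = Monday.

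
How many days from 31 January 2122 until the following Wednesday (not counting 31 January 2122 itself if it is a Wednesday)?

4

Jan 31, 2122 is a Saturday.
From Saturday to the next Wednesday is 4 days.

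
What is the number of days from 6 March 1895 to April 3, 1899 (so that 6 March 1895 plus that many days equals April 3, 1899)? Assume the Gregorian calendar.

1489

Mar 6, 1895 → Mar 6, 1896: 366 days (Feb 29, 1896 is in that span).
Mar 6, 1896 → Mar 6, 1897: 365 days.
Mar 6, 1897 → Mar 6, 1898: 365 days.
Mar 6, 1898 → Apr 6, 1898: 31 days (March has 31).
Apr 6, 1898 → May 6, 1898: 30 days (April has 30).
May 6, 1898 → Jun 6, 1898: 31 days (May has 31).
Jun 6, 1898 → Jul 6, 1898: 30 days (June has 30).
Jul 6, 1898 → Aug 6, 1898: 31 days (July has 31).
Aug 6, 1898 → Sep 6, 1898: 31 days (August has 31).
Sep 6, 1898 → Oct 6, 1898: 30 days (September has 30).
Oct 6, 1898 → Nov 6, 1898: 31 days (October has 31).
Nov 6, 1898 → Dec 6, 1898: 30 days (November has 30).
Dec 6, 1898 → Jan 6, 1899: 31 days (December has 31).
Jan 6, 1899 → Feb 6, 1899: 31 days (January has 31).
Feb 6, 1899 → Mar 6, 1899: 28 days (February has 28).
Mar 6, 1899 → Apr 3, 1899: 28 days.
Total: 1489 days.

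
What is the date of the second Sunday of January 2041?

January 13, 2041

January 1, 2041 is a Tuesday.
The first Sunday is therefore January 6 (5 days later).
The second Sunday is 6 + 1×7 = January 13.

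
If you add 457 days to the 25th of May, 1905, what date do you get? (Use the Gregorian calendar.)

+365 (one year) → May 25, 1906 (92 left).
May has 31 days: +7 → Jun 1, 1906 (85 left).
Jun has 30 days: +30 → Jul 1, 1906 (55 left).
Jul has 31 days: +31 → Aug 1, 1906 (24 left).
+24 → Aug 25, 1906.

August 25, 1906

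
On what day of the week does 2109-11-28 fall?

January 1, 2109 is a Tuesday.
Jan 1, 2109 → Feb 1, 2109: 31 days (January has 31).
Feb 1, 2109 → Mar 1, 2109: 28 days (February has 28).
Mar 1, 2109 → Apr 1, 2109: 31 days (March has 31).
Apr 1, 2109 → May 1, 2109: 30 days (April has 30).
May 1, 2109 → Jun 1, 2109: 31 days (May has 31).
Jun 1, 2109 → Jul 1, 2109: 30 days (June has 30).
Jul 1, 2109 → Aug 1, 2109: 31 days (July has 31).
Aug 1, 2109 → Sep 1, 2109: 31 days (August has 31).
Sep 1, 2109 → Oct 1, 2109: 30 days (September has 30).
Oct 1, 2109 → Nov 1, 2109: 31 days (October has 31).
Nov 1, 2109 → Nov 28, 2109: 27 days.
Total: 331 days.
331 mod 7 = 2, so Tuesday + 2 = Thursday.

Thursday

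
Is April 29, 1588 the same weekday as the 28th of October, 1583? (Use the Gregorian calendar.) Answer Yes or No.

Yes

From Oct 28, 1583 to Apr 29, 1588 is 1645 days.
1645 mod 7 = 0, so they are the same weekday.
(Oct 28, 1583 is a Friday; Apr 29, 1588 is a Friday.)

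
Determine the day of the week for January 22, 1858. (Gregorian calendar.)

Doomsday rule: the anchor day for the 1800s is Friday. For year 58: 58÷12 = 4 r 10, and 10÷4 = 2, so 4+10+2 = 16.
Friday + 16 ≡ Sunday — that's 1858's doomsday.
In January the doomsday date is Jan 3 (1858 is not a leap year).
Jan 22 is 19 days after Jan 3; 19 mod 7 = 5, so Sunday + 5 = Friday.

Friday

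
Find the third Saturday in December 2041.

December 1, 2041 is a Sunday.
The first Saturday is therefore December 7 (6 days later).
The third Saturday is 7 + 2×7 = December 21.

December 21, 2041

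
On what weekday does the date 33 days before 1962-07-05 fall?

Saturday

Jul 5, 1962 is a Thursday.
33 mod 7 = 5, so 33 days before a Thursday is Thursday − 5 = Saturday.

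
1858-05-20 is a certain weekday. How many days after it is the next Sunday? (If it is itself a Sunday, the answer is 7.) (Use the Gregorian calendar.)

May 20, 1858 is a Thursday.
From Thursday to the next Sunday is 3 days.

3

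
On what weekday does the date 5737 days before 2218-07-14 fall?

First find the weekday of Jul 14, 2218. Doomsday rule: the anchor day for the 2200s is Friday. For year 18: 18÷12 = 1 r 6, and 6÷4 = 1, so 1+6+1 = 8.
Friday + 8 ≡ Saturday — that's 2218's doomsday.
In July the doomsday date is Jul 11.
Jul 14 is 3 days after Jul 11; 3 mod 7 = 3, so Saturday + 3 = Tuesday.
5737 mod 7 = 4, so 5737 days before a Tuesday is Tuesday − 4 = Friday.

Friday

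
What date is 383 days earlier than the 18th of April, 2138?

March 31, 2137

−18 → Mar 31, 2138 (end of Mar, 31 days; 365 left).
−31 → Feb 28, 2138 (end of Feb, 28 days; 334 left).
−28 → Jan 31, 2138 (end of Jan, 31 days; 306 left).
−31 → Dec 31, 2137 (end of Dec, 31 days; 275 left).
−31 → Nov 30, 2137 (end of Nov, 30 days; 244 left).
−30 → Oct 31, 2137 (end of Oct, 31 days; 214 left).
−31 → Sep 30, 2137 (end of Sep, 30 days; 183 left).
−30 → Aug 31, 2137 (end of Aug, 31 days; 153 left).
−31 → Jul 31, 2137 (end of Jul, 31 days; 122 left).
−31 → Jun 30, 2137 (end of Jun, 30 days; 91 left).
−30 → May 31, 2137 (end of May, 31 days; 61 left).
−31 → Apr 30, 2137 (end of Apr, 30 days; 30 left).
−30 → Mar 31, 2137 (end of Mar, 31 days; 0 left).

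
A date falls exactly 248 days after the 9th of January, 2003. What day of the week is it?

Jan 9, 2003 is a Thursday.
248 mod 7 = 3, so 248 days after a Thursday is Thursday + 3 = Sunday.

Sunday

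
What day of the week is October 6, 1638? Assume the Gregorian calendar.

Wednesday

Doomsday rule: the anchor day for the 1600s is Tuesday. For year 38: 38÷12 = 3 r 2, and 2÷4 = 0, so 3+2+0 = 5.
Tuesday + 5 ≡ Sunday — that's 1638's doomsday.
In October the doomsday date is Oct 10.
Oct 6 is 4 days before Oct 10; 4 mod 7 = 4, so Sunday − 4 = Wednesday.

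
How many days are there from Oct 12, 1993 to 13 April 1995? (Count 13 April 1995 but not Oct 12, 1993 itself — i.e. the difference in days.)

Oct 12, 1993 → Oct 12, 1994: 365 days.
Oct 12, 1994 → Nov 12, 1994: 31 days (October has 31).
Nov 12, 1994 → Dec 12, 1994: 30 days (November has 30).
Dec 12, 1994 → Jan 12, 1995: 31 days (December has 31).
Jan 12, 1995 → Feb 12, 1995: 31 days (January has 31).
Feb 12, 1995 → Mar 12, 1995: 28 days (February has 28).
Mar 12, 1995 → Apr 12, 1995: 31 days (March has 31).
Apr 12, 1995 → Apr 13, 1995: 1 days.
Total: 548 days.

548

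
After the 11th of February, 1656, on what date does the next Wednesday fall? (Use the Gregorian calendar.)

Feb 11, 1656 is a Friday.
From Friday to the next Wednesday is 5 days.
Feb 11, 1656 + 5 = Feb 16, 1656.

February 16, 1656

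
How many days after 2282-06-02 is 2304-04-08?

7980

Jun 2, 2282 → Jun 2, 2283: 365 days.
Jun 2, 2283 → Jun 2, 2284: 366 days (Feb 29, 2284 is in that span).
Jun 2, 2284 → Jun 2, 2285: 365 days.
Jun 2, 2285 → Jun 2, 2286: 365 days.
Jun 2, 2286 → Jun 2, 2287: 365 days.
Jun 2, 2287 → Jun 2, 2288: 366 days (Feb 29, 2288 is in that span).
Jun 2, 2288 → Jun 2, 2289: 365 days.
Jun 2, 2289 → Jun 2, 2290: 365 days.
Jun 2, 2290 → Jun 2, 2291: 365 days.
Jun 2, 2291 → Jun 2, 2292: 366 days (Feb 29, 2292 is in that span).
Jun 2, 2292 → Jun 2, 2293: 365 days.
Jun 2, 2293 → Jun 2, 2294: 365 days.
Jun 2, 2294 → Jun 2, 2295: 365 days.
Jun 2, 2295 → Jun 2, 2296: 366 days (Feb 29, 2296 is in that span).
Jun 2, 2296 → Jun 2, 2297: 365 days.
Jun 2, 2297 → Jun 2, 2298: 365 days.
Jun 2, 2298 → Jun 2, 2299: 365 days.
Jun 2, 2299 → Jun 2, 2300: 365 days.
Jun 2, 2300 → Jun 2, 2301: 365 days.
Jun 2, 2301 → Jun 2, 2302: 365 days.
Jun 2, 2302 → Jun 2, 2303: 365 days.
Jun 2, 2303 → Jul 2, 2303: 30 days (June has 30).
Jul 2, 2303 → Aug 2, 2303: 31 days (July has 31).
Aug 2, 2303 → Sep 2, 2303: 31 days (August has 31).
Sep 2, 2303 → Oct 2, 2303: 30 days (September has 30).
Oct 2, 2303 → Nov 2, 2303: 31 days (October has 31).
Nov 2, 2303 → Dec 2, 2303: 30 days (November has 30).
Dec 2, 2303 → Jan 2, 2304: 31 days (December has 31).
Jan 2, 2304 → Feb 2, 2304: 31 days (January has 31).
Feb 2, 2304 → Mar 2, 2304: 29 days (February has 29).
Mar 2, 2304 → Apr 2, 2304: 31 days (March has 31).
Apr 2, 2304 → Apr 8, 2304: 6 days.
Total: 7980 days.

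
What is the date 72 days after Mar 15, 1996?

May 26, 1996

Mar has 31 days: +17 → Apr 1, 1996 (55 left).
Apr has 30 days: +30 → May 1, 1996 (25 left).
+25 → May 26, 1996.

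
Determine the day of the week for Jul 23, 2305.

Doomsday rule: the anchor day for the 2300s is Wednesday. For year 05: 5÷12 = 0 r 5, and 5÷4 = 1, so 0+5+1 = 6.
Wednesday + 6 ≡ Tuesday — that's 2305's doomsday.
In July the doomsday date is Jul 11.
Jul 23 is 12 days after Jul 11; 12 mod 7 = 5, so Tuesday + 5 = Sunday.

Sunday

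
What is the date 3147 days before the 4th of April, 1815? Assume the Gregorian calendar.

−365 (one year) → Apr 4, 1814 (2782 left).
−365 (one year) → Apr 4, 1813 (2417 left).
−365 (one year) → Apr 4, 1812 (2052 left).
−366 (one year; includes Feb 29, 1812) → Apr 4, 1811 (1686 left).
−365 (one year) → Apr 4, 1810 (1321 left).
−365 (one year) → Apr 4, 1809 (956 left).
−365 (one year) → Apr 4, 1808 (591 left).
−366 (one year; includes Feb 29, 1808) → Apr 4, 1807 (225 left).
−4 → Mar 31, 1807 (end of Mar, 31 days; 221 left).
−31 → Feb 28, 1807 (end of Feb, 28 days; 190 left).
−28 → Jan 31, 1807 (end of Jan, 31 days; 162 left).
−31 → Dec 31, 1806 (end of Dec, 31 days; 131 left).
−31 → Nov 30, 1806 (end of Nov, 30 days; 100 left).
−30 → Oct 31, 1806 (end of Oct, 31 days; 70 left).
−31 → Sep 30, 1806 (end of Sep, 30 days; 39 left).
−30 → Aug 31, 1806 (end of Aug, 31 days; 9 left).
−9 → Aug 22, 1806.

August 22, 1806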